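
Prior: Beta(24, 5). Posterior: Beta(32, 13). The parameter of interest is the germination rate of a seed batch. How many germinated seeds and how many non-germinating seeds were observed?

Under Beta–binomial conjugacy the posterior parameters are (α+s, β+f).
So s = 32 − 24 = 8 and f = 13 − 5 = 8.

8 germinated seeds and 8 non-germinating seeds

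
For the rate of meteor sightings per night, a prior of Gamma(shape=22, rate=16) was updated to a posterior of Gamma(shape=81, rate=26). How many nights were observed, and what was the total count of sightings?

A Gamma(α, β) prior (rate parametrization) on a Poisson rate with n observations summing to S gives posterior Gamma(α+S, β+n).
Matching: Σxᵢ = 81 − 22 = 59 and n = 26 − 16 = 10.

n = 10 nights with total 59 sightings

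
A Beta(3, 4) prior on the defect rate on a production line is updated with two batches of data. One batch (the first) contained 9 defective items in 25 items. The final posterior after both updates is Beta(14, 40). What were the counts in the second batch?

2 defective items and 20 good items

Because Beta–binomial updating is additive in the counts, the combined data contributed (α_post−α_prior, β_post−β_prior) successes and failures.
Total across both batches: 14−3=11 defective items, 40−4=36 good items.
Subtract the first batch: 11−9=2 defective items and 36−16=20 good items.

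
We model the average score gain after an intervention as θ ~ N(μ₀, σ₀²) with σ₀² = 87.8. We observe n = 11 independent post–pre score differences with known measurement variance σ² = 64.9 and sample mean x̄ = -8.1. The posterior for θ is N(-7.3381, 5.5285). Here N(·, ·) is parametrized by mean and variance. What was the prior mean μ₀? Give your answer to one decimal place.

With known observation variance, the Normal–Normal posterior has precision τ_n = τ₀ + n/σ² and mean μ_n = (τ₀μ₀ + (n/σ²)x̄)/τ_n.
Here τ₀ = 1/87.8 = 0.011390 and τ_data = 11/64.9 = 0.169492, so τ_n = 0.180882.
Rearranging for μ₀: μ₀ = (μ_n·τ_n − τ_data·x̄)/τ₀ = (-7.3381·0.180882 − 0.169492·-8.1) / 0.011390 = 0.045555/0.011390 ≈ 4.0.

μ₀ = 4.0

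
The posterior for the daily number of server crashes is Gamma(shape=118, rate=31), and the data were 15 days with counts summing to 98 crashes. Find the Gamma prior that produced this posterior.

Gamma–Poisson conjugacy: posterior shape = α + Σxᵢ, posterior rate = β + n.
So α = 118 − 98 = 20 and β = 31 − 15 = 16.

Gamma(shape=20, rate=16)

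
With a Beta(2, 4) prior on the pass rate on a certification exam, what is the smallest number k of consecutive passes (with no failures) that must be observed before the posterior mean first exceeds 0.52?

k = 3

After k passes and 0 failures the posterior is Beta(2+k, 4), with mean (2+k)/(2+4+k).
Set (2+k)/(6+k) > 0.52 and solve: k > (0.52·6 − 2)/(1 − 0.52) = 2.333.
The smallest integer exceeding 2.333 is 3.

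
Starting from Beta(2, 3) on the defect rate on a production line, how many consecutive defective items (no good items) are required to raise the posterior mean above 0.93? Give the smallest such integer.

After k defective items and 0 good items the posterior is Beta(2+k, 3), with mean (2+k)/(2+3+k).
Set (2+k)/(5+k) > 0.93 and solve: k > (0.93·5 − 2)/(1 − 0.93) = 37.857.
The smallest integer exceeding 37.857 is 38, and checking k=38: (40)/(43) = 0.9302 > 0.93.

k = 38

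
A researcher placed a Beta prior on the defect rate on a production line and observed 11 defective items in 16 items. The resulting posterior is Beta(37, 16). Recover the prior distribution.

Beta(26, 11)

A Beta(α, β) prior with s successes and f failures in binomial data gives a Beta(α+s, β+f) posterior.
Subtract the data counts: 37−11=26, 16−5=11.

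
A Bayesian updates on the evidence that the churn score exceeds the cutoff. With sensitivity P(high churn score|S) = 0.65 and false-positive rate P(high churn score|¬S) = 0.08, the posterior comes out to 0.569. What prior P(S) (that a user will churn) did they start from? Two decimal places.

P(S) = 0.14

Bayes' rule in odds form gives O(S|E) = O(S)·[P(E|S)/P(E|¬S)], hence O(S) = O(S|E)/LR.
Posterior odds = 0.569/(1−0.569) = 1.3202. LR = 0.65/0.08 = 8.1250.
Prior odds = 1.3202/8.1250 = 0.1625, so P(S) = 0.1625/(1+0.1625) ≈ 0.14.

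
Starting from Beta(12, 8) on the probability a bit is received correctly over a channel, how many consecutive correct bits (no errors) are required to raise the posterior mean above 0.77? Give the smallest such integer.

After k correct bits and 0 errors the posterior is Beta(12+k, 8), with mean (12+k)/(12+8+k).
Set (12+k)/(20+k) > 0.77 and solve: k > (0.77·20 − 12)/(1 − 0.77) = 14.783.
The smallest integer exceeding 14.783 is 15.

k = 15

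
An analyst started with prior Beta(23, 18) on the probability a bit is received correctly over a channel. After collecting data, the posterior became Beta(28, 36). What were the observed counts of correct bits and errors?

5 correct bits and 18 errors

A Beta(a, b) prior with s successes and f failures in binomial data gives a Beta(a+s, b+f) posterior.
So s = 28 − 23 = 5 and f = 36 − 18 = 18.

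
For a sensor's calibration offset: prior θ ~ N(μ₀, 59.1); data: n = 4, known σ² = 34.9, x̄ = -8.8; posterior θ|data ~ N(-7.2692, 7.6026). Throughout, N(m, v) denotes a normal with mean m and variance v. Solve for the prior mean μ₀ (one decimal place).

The posterior mean is a precision-weighted average: μ_n = (τ₀μ₀ + τ_data·x̄)/(τ₀+τ_data), with τ₀=1/σ₀² and τ_data=n/σ².
Here τ₀ = 1/59.1 = 0.016920 and τ_data = 4/34.9 = 0.114613, so τ_n = 0.131533.
Rearranging for μ₀: μ₀ = (μ_n·τ_n − τ_data·x̄)/τ₀ = (-7.2692·0.131533 − 0.114613·-8.8) / 0.016920 = 0.052455/0.016920 ≈ 3.1.

μ₀ = 3.1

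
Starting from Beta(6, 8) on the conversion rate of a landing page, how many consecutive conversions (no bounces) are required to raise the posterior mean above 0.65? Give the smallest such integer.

After k conversions and 0 bounces the posterior is Beta(6+k, 8), with mean (6+k)/(6+8+k).
Set (6+k)/(14+k) > 0.65 and solve: k > (0.65·14 − 6)/(1 − 0.65) = 8.857.
The smallest integer exceeding 8.857 is 9, and checking k=9: (15)/(23) = 0.6522 > 0.65.

k = 9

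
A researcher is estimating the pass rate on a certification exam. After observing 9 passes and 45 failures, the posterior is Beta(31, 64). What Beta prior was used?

Beta is conjugate to the binomial likelihood: posterior = Beta(a+s, b+f).
So a = 31 − 9 = 22 and b = 64 − 45 = 19.

Beta(22, 19)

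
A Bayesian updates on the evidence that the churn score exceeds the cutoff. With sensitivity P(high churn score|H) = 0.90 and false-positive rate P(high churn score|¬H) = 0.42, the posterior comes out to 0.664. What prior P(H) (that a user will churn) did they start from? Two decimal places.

In odds form, posterior odds = prior odds × likelihood ratio, so prior odds = posterior odds ÷ LR.
Posterior odds = 0.664/(1−0.664) = 1.9762. LR = 0.90/0.42 = 2.1429.
Prior odds = 1.9762/2.1429 = 0.9222, so P(H) = 0.9222/(1+0.9222) ≈ 0.48.

P(H) = 0.48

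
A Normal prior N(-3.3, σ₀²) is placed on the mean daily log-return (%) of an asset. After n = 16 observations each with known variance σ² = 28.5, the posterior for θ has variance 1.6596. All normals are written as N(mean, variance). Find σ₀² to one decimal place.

σ₀² = 24.3

For the Normal–Normal model with known σ², precisions add: τ_n = τ₀ + n/σ².
So 1/σ₀² = 1/1.6596 − 16/28.5 = 0.602555 − 0.561404 = 0.041151.
Hence σ₀² = 1/0.041151 ≈ 24.3.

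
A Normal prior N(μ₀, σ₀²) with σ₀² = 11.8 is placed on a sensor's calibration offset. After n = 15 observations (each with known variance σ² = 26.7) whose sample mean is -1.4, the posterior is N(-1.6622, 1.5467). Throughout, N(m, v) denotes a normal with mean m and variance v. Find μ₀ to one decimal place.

μ₀ = -3.4

With known observation variance, the Normal–Normal posterior has precision τ_n = τ₀ + n/σ² and mean μ_n = (τ₀μ₀ + (n/σ²)x̄)/τ_n.
Here τ₀ = 1/11.8 = 0.084746 and τ_data = 15/26.7 = 0.561798, so τ_n = 0.646544.
Rearranging for μ₀: μ₀ = (μ_n·τ_n − τ_data·x̄)/τ₀ = (-1.6622·0.646544 − 0.561798·-1.4) / 0.084746 = -0.288168/0.084746 ≈ -3.4.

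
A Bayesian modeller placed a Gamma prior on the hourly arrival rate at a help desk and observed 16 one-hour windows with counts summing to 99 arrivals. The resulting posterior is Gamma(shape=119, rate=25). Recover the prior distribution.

Gamma(shape=20, rate=9)

A Gamma(α, β) prior (rate parametrization) on a Poisson rate with n observations summing to S gives posterior Gamma(α+S, β+n).
So α = 119 − 99 = 20 and β = 25 − 16 = 9.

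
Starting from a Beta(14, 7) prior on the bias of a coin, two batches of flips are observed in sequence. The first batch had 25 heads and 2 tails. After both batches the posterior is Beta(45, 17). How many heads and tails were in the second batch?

6 heads and 8 tails

Sequential conjugate updates are equivalent to a single update on the pooled data, so total successes = posterior α − prior α and total failures = posterior β − prior β.
Total across both batches: 45−14=31 heads, 17−7=10 tails.
Subtract the first batch: 31−25=6 heads and 10−2=8 tails.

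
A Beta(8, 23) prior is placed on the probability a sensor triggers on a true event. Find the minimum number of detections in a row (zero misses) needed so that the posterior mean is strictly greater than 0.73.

After k detections and 0 misses the posterior is Beta(8+k, 23), with mean (8+k)/(8+23+k).
Set (8+k)/(31+k) > 0.73 and solve: k > (0.73·31 − 8)/(1 − 0.73) = 54.185.
The smallest integer exceeding 54.185 is 55.

k = 55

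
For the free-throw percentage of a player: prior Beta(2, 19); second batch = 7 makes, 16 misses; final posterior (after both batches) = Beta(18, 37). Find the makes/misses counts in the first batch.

9 makes and 2 misses

Because Beta–binomial updating is additive in the counts, the combined data contributed (α_post−α_prior, β_post−β_prior) successes and failures.
Total across both batches: 18−2=16 makes, 37−19=18 misses.
Subtract the second batch: 16−7=9 makes and 18−16=2 misses.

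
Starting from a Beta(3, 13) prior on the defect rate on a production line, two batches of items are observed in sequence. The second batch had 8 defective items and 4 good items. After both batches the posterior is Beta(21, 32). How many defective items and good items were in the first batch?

Because Beta–binomial updating is additive in the counts, the combined data contributed (α_post−α_prior, β_post−β_prior) successes and failures.
Total across both batches: 21−3=18 defective items, 32−13=19 good items.
Subtract the second batch: 18−8=10 defective items and 19−4=15 good items.

10 defective items and 15 good items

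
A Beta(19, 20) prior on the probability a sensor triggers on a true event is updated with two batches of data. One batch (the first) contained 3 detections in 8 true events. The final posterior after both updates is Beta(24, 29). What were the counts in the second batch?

2 detections and 4 misses

Because Beta–binomial updating is additive in the counts, the combined data contributed (α_post−α_prior, β_post−β_prior) successes and failures.
Total across both batches: 24−19=5 detections, 29−20=9 misses.
Subtract the first batch: 5−3=2 detections and 9−5=4 misses.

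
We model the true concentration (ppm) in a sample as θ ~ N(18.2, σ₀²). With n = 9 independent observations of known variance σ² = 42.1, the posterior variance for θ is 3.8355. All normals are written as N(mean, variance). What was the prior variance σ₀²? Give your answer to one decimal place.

σ₀² = 21.3

For the Normal–Normal model with known σ², precisions add: τ_n = τ₀ + n/σ².
So 1/σ₀² = 1/3.8355 − 9/42.1 = 0.260722 − 0.213777 = 0.046945.
Hence σ₀² = 1/0.046945 ≈ 21.3.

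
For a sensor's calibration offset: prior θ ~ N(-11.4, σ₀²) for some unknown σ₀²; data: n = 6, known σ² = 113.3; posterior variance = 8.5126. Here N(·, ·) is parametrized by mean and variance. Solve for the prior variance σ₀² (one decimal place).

σ₀² = 15.5

Posterior precision equals prior precision plus data precision: 1/σ_n² = 1/σ₀² + n/σ².
So 1/σ₀² = 1/8.5126 − 6/113.3 = 0.117473 − 0.052957 = 0.064516.
Hence σ₀² = 1/0.064516 ≈ 15.5.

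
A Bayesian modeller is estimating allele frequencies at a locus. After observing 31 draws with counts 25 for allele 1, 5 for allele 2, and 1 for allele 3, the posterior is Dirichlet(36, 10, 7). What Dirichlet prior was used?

For a Dirichlet(α) prior with multinomial counts c, the posterior is Dirichlet(α + c) componentwise.
Subtract each count from the matching posterior parameter: 36−25=11, 10−5=5, 7−1=6.

Dirichlet(11, 5, 6)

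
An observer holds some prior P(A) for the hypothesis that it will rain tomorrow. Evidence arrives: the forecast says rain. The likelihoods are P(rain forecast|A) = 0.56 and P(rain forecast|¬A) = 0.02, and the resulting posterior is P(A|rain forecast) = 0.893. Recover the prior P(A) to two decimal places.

P(A) = 0.23

Bayes' rule in odds form gives O(A|E) = O(A)·[P(E|A)/P(E|¬A)], hence O(A) = O(A|E)/LR.
Posterior odds = 0.893/(1−0.893) = 8.3458. LR = 0.56/0.02 = 28.0000.
Prior odds = 8.3458/28.0000 = 0.2981, so P(A) = 0.2981/(1+0.2981) ≈ 0.23.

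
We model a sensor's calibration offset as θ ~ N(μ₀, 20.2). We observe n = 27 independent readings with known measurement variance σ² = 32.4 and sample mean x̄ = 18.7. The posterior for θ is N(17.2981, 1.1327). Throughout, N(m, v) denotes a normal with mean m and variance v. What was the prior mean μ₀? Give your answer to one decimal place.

μ₀ = -6.3

The posterior mean is a precision-weighted average: μ_n = (τ₀μ₀ + τ_data·x̄)/(τ₀+τ_data), with τ₀=1/σ₀² and τ_data=n/σ².
Here τ₀ = 1/20.2 = 0.049505 and τ_data = 27/32.4 = 0.833333, so τ_n = 0.882838.
Rearranging for μ₀: μ₀ = (μ_n·τ_n − τ_data·x̄)/τ₀ = (17.2981·0.882838 − 0.833333·18.7) / 0.049505 = -0.311907/0.049505 ≈ -6.3.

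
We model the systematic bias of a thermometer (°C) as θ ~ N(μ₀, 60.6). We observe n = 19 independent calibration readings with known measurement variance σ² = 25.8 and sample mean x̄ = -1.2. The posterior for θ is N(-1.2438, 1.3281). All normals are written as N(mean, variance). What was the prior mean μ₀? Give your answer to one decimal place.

μ₀ = -3.2

The posterior mean is a precision-weighted average: μ_n = (τ₀μ₀ + τ_data·x̄)/(τ₀+τ_data), with τ₀=1/σ₀² and τ_data=n/σ².
Here τ₀ = 1/60.6 = 0.016502 and τ_data = 19/25.8 = 0.736434, so τ_n = 0.752936.
Rearranging for μ₀: μ₀ = (μ_n·τ_n − τ_data·x̄)/τ₀ = (-1.2438·0.752936 − 0.736434·-1.2) / 0.016502 = -0.052781/0.016502 ≈ -3.2.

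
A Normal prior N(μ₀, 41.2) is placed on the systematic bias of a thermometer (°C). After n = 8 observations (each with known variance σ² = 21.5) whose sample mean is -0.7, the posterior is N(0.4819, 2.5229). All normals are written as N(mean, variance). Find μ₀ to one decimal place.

The posterior mean is a precision-weighted average: μ_n = (τ₀μ₀ + τ_data·x̄)/(τ₀+τ_data), with τ₀=1/σ₀² and τ_data=n/σ².
Here τ₀ = 1/41.2 = 0.024272 and τ_data = 8/21.5 = 0.372093, so τ_n = 0.396365.
Rearranging for μ₀: μ₀ = (μ_n·τ_n − τ_data·x̄)/τ₀ = (0.4819·0.396365 − 0.372093·-0.7) / 0.024272 = 0.451473/0.024272 ≈ 18.6.

μ₀ = 18.6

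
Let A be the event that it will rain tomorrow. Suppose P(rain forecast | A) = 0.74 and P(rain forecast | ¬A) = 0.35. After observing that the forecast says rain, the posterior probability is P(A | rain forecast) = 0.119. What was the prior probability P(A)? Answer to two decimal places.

P(A) = 0.06

In odds form, posterior odds = prior odds × likelihood ratio, so prior odds = posterior odds ÷ LR.
Posterior odds = 0.119/(1−0.119) = 0.1351. LR = 0.74/0.35 = 2.1143.
Prior odds = 0.1351/2.1143 = 0.0639, so P(A) = 0.0639/(1+0.0639) ≈ 0.06.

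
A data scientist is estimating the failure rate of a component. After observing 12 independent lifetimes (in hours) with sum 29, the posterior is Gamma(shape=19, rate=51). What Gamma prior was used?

Gamma(shape=7, rate=22)

For an exponential likelihood with a Gamma(α, β) prior on the rate, n observations with total T give posterior Gamma(α+n, β+T).
So α = 19 − 12 = 7 and β = 51 − 29 = 22.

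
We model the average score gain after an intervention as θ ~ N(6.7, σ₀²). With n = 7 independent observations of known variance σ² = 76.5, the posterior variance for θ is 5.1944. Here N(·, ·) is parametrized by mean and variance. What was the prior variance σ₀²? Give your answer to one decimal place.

Posterior precision equals prior precision plus data precision: 1/σ_n² = 1/σ₀² + n/σ².
So 1/σ₀² = 1/5.1944 − 7/76.5 = 0.192515 − 0.091503 = 0.101012.
Hence σ₀² = 1/0.101012 ≈ 9.9.

σ₀² = 9.9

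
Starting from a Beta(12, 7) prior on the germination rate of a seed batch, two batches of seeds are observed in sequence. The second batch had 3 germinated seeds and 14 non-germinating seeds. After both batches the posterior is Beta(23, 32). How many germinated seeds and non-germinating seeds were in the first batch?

Because Beta–binomial updating is additive in the counts, the combined data contributed (α_post−α_prior, β_post−β_prior) successes and failures.
Total across both batches: 23−12=11 germinated seeds, 32−7=25 non-germinating seeds.
Subtract the second batch: 11−3=8 germinated seeds and 25−14=11 non-germinating seeds.

8 germinated seeds and 11 non-germinating seeds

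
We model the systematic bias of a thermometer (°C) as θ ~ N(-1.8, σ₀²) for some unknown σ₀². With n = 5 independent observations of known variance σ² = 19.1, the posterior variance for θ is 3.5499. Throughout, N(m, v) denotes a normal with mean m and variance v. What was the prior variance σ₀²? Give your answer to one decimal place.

σ₀² = 50.2

Posterior precision equals prior precision plus data precision: 1/σ_n² = 1/σ₀² + n/σ².
So 1/σ₀² = 1/3.5499 − 5/19.1 = 0.281698 − 0.261780 = 0.019918.
Hence σ₀² = 1/0.019918 ≈ 50.2.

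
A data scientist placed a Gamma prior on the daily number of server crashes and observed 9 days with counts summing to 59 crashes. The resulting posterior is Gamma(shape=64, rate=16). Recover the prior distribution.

Gamma(shape=5, rate=7)

Gamma–Poisson conjugacy: posterior shape = α + Σxᵢ, posterior rate = β + n.
So α = 64 − 59 = 5 and β = 16 − 9 = 7.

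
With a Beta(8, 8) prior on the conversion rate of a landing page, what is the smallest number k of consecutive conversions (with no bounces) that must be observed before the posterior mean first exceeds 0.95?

k = 145

After k conversions and 0 bounces the posterior is Beta(8+k, 8), with mean (8+k)/(8+8+k).
Set (8+k)/(16+k) > 0.95 and solve: k > (0.95·16 − 8)/(1 − 0.95) = 144.000.
The smallest integer exceeding 144.000 is 145.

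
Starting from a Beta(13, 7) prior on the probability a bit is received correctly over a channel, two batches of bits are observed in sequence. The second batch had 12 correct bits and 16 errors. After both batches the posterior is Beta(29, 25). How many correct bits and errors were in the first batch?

Because Beta–binomial updating is additive in the counts, the combined data contributed (α_post−α_prior, β_post−β_prior) successes and failures.
Total across both batches: 29−13=16 correct bits, 25−7=18 errors.
Subtract the second batch: 16−12=4 correct bits and 18−16=2 errors.

4 correct bits and 2 errors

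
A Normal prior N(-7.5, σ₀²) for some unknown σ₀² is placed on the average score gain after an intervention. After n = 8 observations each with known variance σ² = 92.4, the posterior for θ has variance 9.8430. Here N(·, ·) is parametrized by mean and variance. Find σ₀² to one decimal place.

For the Normal–Normal model with known σ², precisions add: τ_n = τ₀ + n/σ².
So 1/σ₀² = 1/9.8430 − 8/92.4 = 0.101595 − 0.086580 = 0.015015.
Hence σ₀² = 1/0.015015 ≈ 66.6.

σ₀² = 66.6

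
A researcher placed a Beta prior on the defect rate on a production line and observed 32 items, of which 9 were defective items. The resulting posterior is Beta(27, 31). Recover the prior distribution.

Under Beta–binomial conjugacy the posterior parameters are (a+s, b+f).
So a = 27 − 9 = 18 and b = 31 − 23 = 8.

Beta(18, 8)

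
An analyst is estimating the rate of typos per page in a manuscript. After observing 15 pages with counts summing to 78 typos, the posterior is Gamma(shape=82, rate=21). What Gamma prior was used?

Gamma(shape=4, rate=6)

A Gamma(α, β) prior (rate parametrization) on a Poisson rate with n observations summing to S gives posterior Gamma(α+S, β+n).
So α = 82 − 78 = 4 and β = 21 − 15 = 6.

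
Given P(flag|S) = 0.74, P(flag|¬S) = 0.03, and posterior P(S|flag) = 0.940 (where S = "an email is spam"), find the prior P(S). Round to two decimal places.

P(S) = 0.39

Bayes' rule in odds form gives O(S|E) = O(S)·[P(E|S)/P(E|¬S)], hence O(S) = O(S|E)/LR.
Posterior odds = 0.940/(1−0.940) = 15.6667. LR = 0.74/0.03 = 24.6667.
Prior odds = 15.6667/24.6667 = 0.6351, so P(S) = 0.6351/(1+0.6351) ≈ 0.39.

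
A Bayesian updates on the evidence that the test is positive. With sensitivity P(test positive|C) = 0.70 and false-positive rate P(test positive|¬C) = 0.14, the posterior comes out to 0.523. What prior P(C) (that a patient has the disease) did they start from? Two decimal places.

P(C) = 0.18

Bayes' rule in odds form gives O(C|E) = O(C)·[P(E|C)/P(E|¬C)], hence O(C) = O(C|E)/LR.
Posterior odds = 0.523/(1−0.523) = 1.0964. LR = 0.70/0.14 = 5.0000.
Prior odds = 1.0964/5.0000 = 0.2193, so P(C) = 0.2193/(1+0.2193) ≈ 0.18.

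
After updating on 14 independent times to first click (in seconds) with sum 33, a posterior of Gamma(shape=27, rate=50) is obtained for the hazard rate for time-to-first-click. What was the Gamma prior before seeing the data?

Gamma(shape=13, rate=17)

Gamma–exponential conjugacy: posterior shape = α + n, posterior rate = β + Σtᵢ.
So α = 27 − 14 = 13 and β = 50 − 33 = 17.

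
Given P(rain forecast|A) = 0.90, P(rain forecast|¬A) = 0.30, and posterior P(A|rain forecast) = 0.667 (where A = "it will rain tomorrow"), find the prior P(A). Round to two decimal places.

Bayes' rule in odds form gives O(A|E) = O(A)·[P(E|A)/P(E|¬A)], hence O(A) = O(A|E)/LR.
Posterior odds = 0.667/(1−0.667) = 2.0030. LR = 0.90/0.30 = 3.0000.
Prior odds = 2.0030/3.0000 = 0.6677, so P(A) = 0.6677/(1+0.6677) ≈ 0.40.

P(A) = 0.40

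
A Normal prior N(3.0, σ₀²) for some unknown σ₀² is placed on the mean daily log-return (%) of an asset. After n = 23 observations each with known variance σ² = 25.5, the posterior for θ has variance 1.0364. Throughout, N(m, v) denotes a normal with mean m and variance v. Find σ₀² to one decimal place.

σ₀² = 15.9

Posterior precision equals prior precision plus data precision: 1/σ_n² = 1/σ₀² + n/σ².
So 1/σ₀² = 1/1.0364 − 23/25.5 = 0.964878 − 0.901961 = 0.062917.
Hence σ₀² = 1/0.062917 ≈ 15.9.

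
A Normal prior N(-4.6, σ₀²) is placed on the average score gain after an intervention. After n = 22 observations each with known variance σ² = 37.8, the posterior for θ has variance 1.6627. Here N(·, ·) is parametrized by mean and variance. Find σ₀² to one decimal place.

Posterior precision equals prior precision plus data precision: 1/σ_n² = 1/σ₀² + n/σ².
So 1/σ₀² = 1/1.6627 − 22/37.8 = 0.601431 − 0.582011 = 0.019420.
Hence σ₀² = 1/0.019420 ≈ 51.5.

σ₀² = 51.5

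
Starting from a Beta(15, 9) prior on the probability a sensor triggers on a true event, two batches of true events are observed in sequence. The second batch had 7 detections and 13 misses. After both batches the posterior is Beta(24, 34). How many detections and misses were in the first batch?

2 detections and 12 misses

Because Beta–binomial updating is additive in the counts, the combined data contributed (α_post−α_prior, β_post−β_prior) successes and failures.
Total across both batches: 24−15=9 detections, 34−9=25 misses.
Subtract the second batch: 9−7=2 detections and 25−13=12 misses.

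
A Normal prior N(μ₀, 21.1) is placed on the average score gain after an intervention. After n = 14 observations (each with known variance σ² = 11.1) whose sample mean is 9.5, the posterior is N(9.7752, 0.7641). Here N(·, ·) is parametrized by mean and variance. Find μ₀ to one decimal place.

The posterior mean is a precision-weighted average: μ_n = (τ₀μ₀ + τ_data·x̄)/(τ₀+τ_data), with τ₀=1/σ₀² and τ_data=n/σ².
Here τ₀ = 1/21.1 = 0.047393 and τ_data = 14/11.1 = 1.261261, so τ_n = 1.308654.
Rearranging for μ₀: μ₀ = (μ_n·τ_n − τ_data·x̄)/τ₀ = (9.7752·1.308654 − 1.261261·9.5) / 0.047393 = 0.810375/0.047393 ≈ 17.1.

μ₀ = 17.1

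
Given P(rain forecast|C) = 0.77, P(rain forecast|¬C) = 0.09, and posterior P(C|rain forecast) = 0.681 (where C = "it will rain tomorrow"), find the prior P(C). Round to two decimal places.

In odds form, posterior odds = prior odds × likelihood ratio, so prior odds = posterior odds ÷ LR.
Posterior odds = 0.681/(1−0.681) = 2.1348. LR = 0.77/0.09 = 8.5556.
Prior odds = 2.1348/8.5556 = 0.2495, so P(C) = 0.2495/(1+0.2495) ≈ 0.20.

P(C) = 0.20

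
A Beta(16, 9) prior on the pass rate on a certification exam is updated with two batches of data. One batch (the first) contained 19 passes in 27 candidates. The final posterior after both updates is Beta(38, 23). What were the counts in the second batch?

Because Beta–binomial updating is additive in the counts, the combined data contributed (α_post−α_prior, β_post−β_prior) successes and failures.
Total across both batches: 38−16=22 passes, 23−9=14 failures.
Subtract the first batch: 22−19=3 passes and 14−8=6 failures.

3 passes and 6 failures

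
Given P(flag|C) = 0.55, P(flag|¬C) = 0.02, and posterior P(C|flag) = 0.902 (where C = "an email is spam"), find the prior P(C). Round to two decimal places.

In odds form, posterior odds = prior odds × likelihood ratio, so prior odds = posterior odds ÷ LR.
Posterior odds = 0.902/(1−0.902) = 9.2041. LR = 0.55/0.02 = 27.5000.
Prior odds = 9.2041/27.5000 = 0.3347, so P(C) = 0.3347/(1+0.3347) ≈ 0.25.

P(C) = 0.25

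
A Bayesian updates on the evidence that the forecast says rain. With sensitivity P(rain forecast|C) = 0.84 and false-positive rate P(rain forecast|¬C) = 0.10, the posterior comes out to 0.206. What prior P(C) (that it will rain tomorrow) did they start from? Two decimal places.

In odds form, posterior odds = prior odds × likelihood ratio, so prior odds = posterior odds ÷ LR.
Posterior odds = 0.206/(1−0.206) = 0.2594. LR = 0.84/0.10 = 8.4000.
Prior odds = 0.2594/8.4000 = 0.0309, so P(C) = 0.0309/(1+0.0309) ≈ 0.03.

P(C) = 0.03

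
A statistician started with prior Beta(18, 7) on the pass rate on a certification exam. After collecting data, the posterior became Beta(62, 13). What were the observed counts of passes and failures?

44 passes and 6 failures

Under Beta–binomial conjugacy the posterior parameters are (a+s, b+f).
Match parameters: s=62−18=44, f=13−7=6.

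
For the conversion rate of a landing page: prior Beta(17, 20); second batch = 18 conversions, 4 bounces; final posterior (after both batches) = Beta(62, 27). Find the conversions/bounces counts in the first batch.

27 conversions and 3 bounces

Because Beta–binomial updating is additive in the counts, the combined data contributed (α_post−α_prior, β_post−β_prior) successes and failures.
Total across both batches: 62−17=45 conversions, 27−20=7 bounces.
Subtract the second batch: 45−18=27 conversions and 7−4=3 bounces.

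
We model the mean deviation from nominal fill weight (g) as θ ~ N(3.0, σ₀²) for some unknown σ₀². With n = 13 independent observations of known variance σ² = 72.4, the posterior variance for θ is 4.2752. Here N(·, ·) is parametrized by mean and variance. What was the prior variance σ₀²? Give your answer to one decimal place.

σ₀² = 18.4

Posterior precision equals prior precision plus data precision: 1/σ_n² = 1/σ₀² + n/σ².
So 1/σ₀² = 1/4.2752 − 13/72.4 = 0.233907 − 0.179558 = 0.054349.
Hence σ₀² = 1/0.054349 ≈ 18.4.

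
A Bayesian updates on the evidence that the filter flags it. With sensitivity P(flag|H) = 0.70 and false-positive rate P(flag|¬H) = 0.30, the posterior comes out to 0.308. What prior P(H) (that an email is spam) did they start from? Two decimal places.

P(H) = 0.16

In odds form, posterior odds = prior odds × likelihood ratio, so prior odds = posterior odds ÷ LR.
Posterior odds = 0.308/(1−0.308) = 0.4451. LR = 0.70/0.30 = 2.3333.
Prior odds = 0.4451/2.3333 = 0.1908, so P(H) = 0.1908/(1+0.1908) ≈ 0.16.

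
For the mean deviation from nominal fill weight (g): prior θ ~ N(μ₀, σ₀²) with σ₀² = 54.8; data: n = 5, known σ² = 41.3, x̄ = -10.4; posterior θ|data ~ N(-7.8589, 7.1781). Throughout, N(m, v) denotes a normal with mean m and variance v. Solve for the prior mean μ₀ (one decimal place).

μ₀ = 9.0

With known observation variance, the Normal–Normal posterior has precision τ_n = τ₀ + n/σ² and mean μ_n = (τ₀μ₀ + (n/σ²)x̄)/τ_n.
Here τ₀ = 1/54.8 = 0.018248 and τ_data = 5/41.3 = 0.121065, so τ_n = 0.139313.
Rearranging for μ₀: μ₀ = (μ_n·τ_n − τ_data·x̄)/τ₀ = (-7.8589·0.139313 − 0.121065·-10.4) / 0.018248 = 0.164229/0.018248 ≈ 9.0.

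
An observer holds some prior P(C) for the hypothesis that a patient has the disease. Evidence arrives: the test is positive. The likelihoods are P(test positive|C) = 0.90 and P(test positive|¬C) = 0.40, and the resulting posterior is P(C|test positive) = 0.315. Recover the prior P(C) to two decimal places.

Bayes' rule in odds form gives O(C|E) = O(C)·[P(E|C)/P(E|¬C)], hence O(C) = O(C|E)/LR.
Posterior odds = 0.315/(1−0.315) = 0.4599. LR = 0.90/0.40 = 2.2500.
Prior odds = 0.4599/2.2500 = 0.2044, so P(C) = 0.2044/(1+0.2044) ≈ 0.17.

P(C) = 0.17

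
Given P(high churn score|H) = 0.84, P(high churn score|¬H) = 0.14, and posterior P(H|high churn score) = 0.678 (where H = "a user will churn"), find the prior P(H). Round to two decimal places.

Bayes' rule in odds form gives O(H|E) = O(H)·[P(E|H)/P(E|¬H)], hence O(H) = O(H|E)/LR.
Posterior odds = 0.678/(1−0.678) = 2.1056. LR = 0.84/0.14 = 6.0000.
Prior odds = 2.1056/6.0000 = 0.3509, so P(H) = 0.3509/(1+0.3509) ≈ 0.26.

P(H) = 0.26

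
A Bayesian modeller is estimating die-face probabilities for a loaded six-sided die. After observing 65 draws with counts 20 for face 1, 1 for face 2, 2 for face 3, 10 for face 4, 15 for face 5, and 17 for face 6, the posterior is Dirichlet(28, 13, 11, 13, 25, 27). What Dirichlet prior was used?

For a Dirichlet(α) prior with multinomial counts c, the posterior is Dirichlet(α + c) componentwise.
Subtract each count from the matching posterior parameter: 28−20=8, 13−1=12, 11−2=9, 13−10=3, 25−15=10, 27−17=10.

Dirichlet(8, 12, 9, 3, 10, 10)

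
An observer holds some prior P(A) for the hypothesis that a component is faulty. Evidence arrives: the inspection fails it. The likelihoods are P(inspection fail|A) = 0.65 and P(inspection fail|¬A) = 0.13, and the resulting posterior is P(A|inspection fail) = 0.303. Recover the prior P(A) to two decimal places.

Bayes' rule in odds form gives O(A|E) = O(A)·[P(E|A)/P(E|¬A)], hence O(A) = O(A|E)/LR.
Posterior odds = 0.303/(1−0.303) = 0.4347. LR = 0.65/0.13 = 5.0000.
Prior odds = 0.4347/5.0000 = 0.0869, so P(A) = 0.0869/(1+0.0869) ≈ 0.08.

P(A) = 0.08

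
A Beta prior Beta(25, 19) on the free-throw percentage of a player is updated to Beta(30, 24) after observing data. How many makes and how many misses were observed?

A Beta(a, b) prior with s successes and f failures in binomial data gives a Beta(a+s, b+f) posterior.
So s = 30 − 25 = 5 and f = 24 − 19 = 5.

5 makes and 5 misses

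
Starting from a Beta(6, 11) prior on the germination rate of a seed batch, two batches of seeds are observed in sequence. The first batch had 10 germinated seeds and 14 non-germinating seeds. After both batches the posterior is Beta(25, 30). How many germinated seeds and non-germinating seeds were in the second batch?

Sequential conjugate updates are equivalent to a single update on the pooled data, so total successes = posterior α − prior α and total failures = posterior β − prior β.
Total across both batches: 25−6=19 germinated seeds, 30−11=19 non-germinating seeds.
Subtract the first batch: 19−10=9 germinated seeds and 19−14=5 non-germinating seeds.

9 germinated seeds and 5 non-germinating seeds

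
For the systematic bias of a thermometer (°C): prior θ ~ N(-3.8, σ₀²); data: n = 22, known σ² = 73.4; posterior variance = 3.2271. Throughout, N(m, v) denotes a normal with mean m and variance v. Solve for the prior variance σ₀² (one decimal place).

For the Normal–Normal model with known σ², precisions add: τ_n = τ₀ + n/σ².
So 1/σ₀² = 1/3.2271 − 22/73.4 = 0.309876 − 0.299728 = 0.010148.
Hence σ₀² = 1/0.010148 ≈ 98.5.

σ₀² = 98.5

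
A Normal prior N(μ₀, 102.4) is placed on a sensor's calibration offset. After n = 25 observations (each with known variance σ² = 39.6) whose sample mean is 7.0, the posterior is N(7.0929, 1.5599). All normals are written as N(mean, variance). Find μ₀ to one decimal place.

μ₀ = 13.1

The posterior mean is a precision-weighted average: μ_n = (τ₀μ₀ + τ_data·x̄)/(τ₀+τ_data), with τ₀=1/σ₀² and τ_data=n/σ².
Here τ₀ = 1/102.4 = 0.009766 and τ_data = 25/39.6 = 0.631313, so τ_n = 0.641079.
Rearranging for μ₀: μ₀ = (μ_n·τ_n − τ_data·x̄)/τ₀ = (7.0929·0.641079 − 0.631313·7.0) / 0.009766 = 0.127918/0.009766 ≈ 13.1.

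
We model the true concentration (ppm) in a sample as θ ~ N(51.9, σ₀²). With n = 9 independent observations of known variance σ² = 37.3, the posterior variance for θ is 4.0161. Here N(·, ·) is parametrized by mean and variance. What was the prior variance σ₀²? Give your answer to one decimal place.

σ₀² = 129.7

For the Normal–Normal model with known σ², precisions add: τ_n = τ₀ + n/σ².
So 1/σ₀² = 1/4.0161 − 9/37.3 = 0.248998 − 0.241287 = 0.007711.
Hence σ₀² = 1/0.007711 ≈ 129.7.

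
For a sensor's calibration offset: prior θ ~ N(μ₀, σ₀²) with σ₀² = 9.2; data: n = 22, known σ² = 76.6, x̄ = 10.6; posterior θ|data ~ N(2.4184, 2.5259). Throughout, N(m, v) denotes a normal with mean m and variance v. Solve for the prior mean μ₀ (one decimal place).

μ₀ = -19.2

The posterior mean is a precision-weighted average: μ_n = (τ₀μ₀ + τ_data·x̄)/(τ₀+τ_data), with τ₀=1/σ₀² and τ_data=n/σ².
Here τ₀ = 1/9.2 = 0.108696 and τ_data = 22/76.6 = 0.287206, so τ_n = 0.395902.
Rearranging for μ₀: μ₀ = (μ_n·τ_n − τ_data·x̄)/τ₀ = (2.4184·0.395902 − 0.287206·10.6) / 0.108696 = -2.086934/0.108696 ≈ -19.2.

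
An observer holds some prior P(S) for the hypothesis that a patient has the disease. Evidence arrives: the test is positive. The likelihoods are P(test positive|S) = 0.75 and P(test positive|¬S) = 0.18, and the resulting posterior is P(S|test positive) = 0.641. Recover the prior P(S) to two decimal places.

P(S) = 0.30

Bayes' rule in odds form gives O(S|E) = O(S)·[P(E|S)/P(E|¬S)], hence O(S) = O(S|E)/LR.
Posterior odds = 0.641/(1−0.641) = 1.7855. LR = 0.75/0.18 = 4.1667.
Prior odds = 1.7855/4.1667 = 0.4285, so P(S) = 0.4285/(1+0.4285) ≈ 0.30.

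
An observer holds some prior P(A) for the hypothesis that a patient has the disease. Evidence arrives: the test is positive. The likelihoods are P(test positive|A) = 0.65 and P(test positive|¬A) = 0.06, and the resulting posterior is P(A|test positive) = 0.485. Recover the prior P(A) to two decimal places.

P(A) = 0.08

In odds form, posterior odds = prior odds × likelihood ratio, so prior odds = posterior odds ÷ LR.
Posterior odds = 0.485/(1−0.485) = 0.9417. LR = 0.65/0.06 = 10.8333.
Prior odds = 0.9417/10.8333 = 0.0869, so P(A) = 0.0869/(1+0.0869) ≈ 0.08.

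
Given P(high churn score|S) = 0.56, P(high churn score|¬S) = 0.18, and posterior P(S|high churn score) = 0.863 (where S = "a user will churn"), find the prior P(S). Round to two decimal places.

P(S) = 0.67

In odds form, posterior odds = prior odds × likelihood ratio, so prior odds = posterior odds ÷ LR.
Posterior odds = 0.863/(1−0.863) = 6.2993. LR = 0.56/0.18 = 3.1111.
Prior odds = 6.2993/3.1111 = 2.0248, so P(S) = 2.0248/(1+2.0248) ≈ 0.67.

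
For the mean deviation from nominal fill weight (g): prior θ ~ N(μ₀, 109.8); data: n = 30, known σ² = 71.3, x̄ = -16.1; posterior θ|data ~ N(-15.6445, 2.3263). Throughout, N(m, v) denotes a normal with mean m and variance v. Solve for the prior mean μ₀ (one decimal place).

The posterior mean is a precision-weighted average: μ_n = (τ₀μ₀ + τ_data·x̄)/(τ₀+τ_data), with τ₀=1/σ₀² and τ_data=n/σ².
Here τ₀ = 1/109.8 = 0.009107 and τ_data = 30/71.3 = 0.420757, so τ_n = 0.429864.
Rearranging for μ₀: μ₀ = (μ_n·τ_n − τ_data·x̄)/τ₀ = (-15.6445·0.429864 − 0.420757·-16.1) / 0.009107 = 0.049180/0.009107 ≈ 5.4.

μ₀ = 5.4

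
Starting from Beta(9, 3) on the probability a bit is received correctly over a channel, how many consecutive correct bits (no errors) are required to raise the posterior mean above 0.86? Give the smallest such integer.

k = 10

After k correct bits and 0 errors the posterior is Beta(9+k, 3), with mean (9+k)/(9+3+k).
Set (9+k)/(12+k) > 0.86 and solve: k > (0.86·12 − 9)/(1 − 0.86) = 9.429.
The smallest integer exceeding 9.429 is 10, and checking k=10: (19)/(22) = 0.8636 > 0.86.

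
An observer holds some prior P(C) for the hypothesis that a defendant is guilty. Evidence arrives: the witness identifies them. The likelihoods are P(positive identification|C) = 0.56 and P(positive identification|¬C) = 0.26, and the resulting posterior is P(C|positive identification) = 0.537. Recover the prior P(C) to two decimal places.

In odds form, posterior odds = prior odds × likelihood ratio, so prior odds = posterior odds ÷ LR.
Posterior odds = 0.537/(1−0.537) = 1.1598. LR = 0.56/0.26 = 2.1538.
Prior odds = 1.1598/2.1538 = 0.5385, so P(C) = 0.5385/(1+0.5385) ≈ 0.35.

P(C) = 0.35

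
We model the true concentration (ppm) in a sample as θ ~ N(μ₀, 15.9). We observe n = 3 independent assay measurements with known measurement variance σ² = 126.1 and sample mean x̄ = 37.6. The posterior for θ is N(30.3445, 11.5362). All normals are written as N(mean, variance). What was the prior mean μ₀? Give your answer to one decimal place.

The posterior mean is a precision-weighted average: μ_n = (τ₀μ₀ + τ_data·x̄)/(τ₀+τ_data), with τ₀=1/σ₀² and τ_data=n/σ².
Here τ₀ = 1/15.9 = 0.062893 and τ_data = 3/126.1 = 0.023791, so τ_n = 0.086684.
Rearranging for μ₀: μ₀ = (μ_n·τ_n − τ_data·x̄)/τ₀ = (30.3445·0.086684 − 0.023791·37.6) / 0.062893 = 1.735841/0.062893 ≈ 27.6.

μ₀ = 27.6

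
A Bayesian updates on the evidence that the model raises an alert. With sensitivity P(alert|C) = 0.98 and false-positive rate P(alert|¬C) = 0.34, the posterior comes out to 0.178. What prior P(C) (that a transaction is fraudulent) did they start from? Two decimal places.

Bayes' rule in odds form gives O(C|E) = O(C)·[P(E|C)/P(E|¬C)], hence O(C) = O(C|E)/LR.
Posterior odds = 0.178/(1−0.178) = 0.2165. LR = 0.98/0.34 = 2.8824.
Prior odds = 0.2165/2.8824 = 0.0751, so P(C) = 0.0751/(1+0.0751) ≈ 0.07.

P(C) = 0.07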